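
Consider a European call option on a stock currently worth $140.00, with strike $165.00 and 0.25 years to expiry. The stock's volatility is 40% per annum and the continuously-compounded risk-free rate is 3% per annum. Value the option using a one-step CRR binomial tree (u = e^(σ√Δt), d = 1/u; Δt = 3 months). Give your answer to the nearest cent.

CRR parameters: u = e^(σ√Δt) = e^(0.4·√0.25) = 1.2214, d = 1/u = 0.8187
Per-period rate: rΔt = 0.03·0.25 = 0.0075, so R = e^0.0075 = 1.0075
Risk-neutral probability p = (e^0.0075 − 0.8187)/(1.2214 − 0.8187) = 0.1888/0.4027 = 0.4689
Terminal stock prices: S_u = 171, S_d = 114.6
Terminal payoffs (S − K): max(5.996, 0) = 5.996, max(-50.38, 0) = 0
Node 0 (S = 140): V_0 = e^(−0.0075)·[0.4689·5.9964 + 0.5311·0.0000] = 2.7905

$2.79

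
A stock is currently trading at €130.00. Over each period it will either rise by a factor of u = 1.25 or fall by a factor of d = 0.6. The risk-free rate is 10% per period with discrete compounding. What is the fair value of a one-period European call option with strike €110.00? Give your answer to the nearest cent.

Risk-neutral probability p = (1 + 0.1 − 0.6)/(1.25 − 0.6) = 0.5000/0.6500 = 0.7692
Terminal stock prices: S_u = 162.5, S_d = 78
Terminal payoffs (S − K): max(52.5, 0) = 52.5, max(-32, 0) = 0
Node 0 (S = 130): V_0 = 1/1.1·[0.7692·52.5000 + 0.2308·0.0000] = 36.7133

€36.71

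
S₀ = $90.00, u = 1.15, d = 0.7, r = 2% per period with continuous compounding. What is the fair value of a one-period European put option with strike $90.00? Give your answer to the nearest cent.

Risk-neutral probability p = (e^0.02 − 0.7)/(1.15 − 0.7) = 0.3202/0.4500 = 0.7116
Terminal stock prices: S_u = 103.5, S_d = 63
Terminal payoffs (K − S): max(-13.5, 0) = 0, max(27, 0) = 27
Node 0 (S = 90): V_0 = e^(−0.02)·[0.7116·0.0000 + 0.2884·27.0000] = 7.6337

$7.63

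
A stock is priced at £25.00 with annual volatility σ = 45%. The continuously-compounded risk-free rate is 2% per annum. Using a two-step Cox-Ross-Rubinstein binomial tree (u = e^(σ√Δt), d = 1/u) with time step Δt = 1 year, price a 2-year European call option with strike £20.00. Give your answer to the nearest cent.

CRR parameters: u = e^(σ√Δt) = e^(0.45·√1) = 1.5683, d = 1/u = 0.6376
Per-period rate: rΔt = 0.02·1 = 0.02, so R = e^0.02 = 1.0202
Risk-neutral probability p = (e^0.02 − 0.6376)/(1.5683 − 0.6376) = 0.3826/0.9307 = 0.4111
Terminal stock prices: S_uu = 61.49, S_ud = 25, S_dd = 10.16
Terminal payoffs (S − K): max(41.49, 0) = 41.49, max(5, 0) = 5, max(-9.836, 0) = 0
Node u (S = 39.21): V_u = e^(−0.02)·[0.4111·41.4901 + 0.5889·5.0000] = 19.6038
Node d (S = 15.94): V_d = e^(−0.02)·[0.4111·5.0000 + 0.5889·0.0000] = 2.0146
Node 0 (S = 25): V_0 = e^(−0.02)·[0.4111·19.6038 + 0.5889·2.0146] = 9.0619

£9.06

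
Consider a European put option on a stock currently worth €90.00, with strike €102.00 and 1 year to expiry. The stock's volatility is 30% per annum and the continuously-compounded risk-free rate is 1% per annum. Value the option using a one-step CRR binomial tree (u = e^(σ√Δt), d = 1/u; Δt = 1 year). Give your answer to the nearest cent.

CRR parameters: u = e^(σ√Δt) = e^(0.3·√1) = 1.3499, d = 1/u = 0.7408
Per-period rate: rΔt = 0.01·1 = 0.01, so R = e^0.01 = 1.0101
Risk-neutral probability p = (e^0.01 − 0.7408)/(1.3499 − 0.7408) = 0.2692/0.6090 = 0.4421
Terminal stock prices: S_u = 121.5, S_d = 66.67
Terminal payoffs (K − S): max(-19.49, 0) = 0, max(35.33, 0) = 35.33
Node 0 (S = 90): V_0 = e^(−0.01)·[0.4421·0.0000 + 0.5579·35.3264] = 19.5139

€19.51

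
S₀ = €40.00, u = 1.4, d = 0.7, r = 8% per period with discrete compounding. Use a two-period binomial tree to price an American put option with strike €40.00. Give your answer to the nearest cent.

€5.25

Risk-neutral probability p = (1 + 0.08 − 0.7)/(1.4 − 0.7) = 0.3800/0.7000 = 0.5429
Terminal stock prices: S_uu = 78.4, S_ud = 39.2, S_dd = 19.6
Terminal payoffs (K − S): max(-38.4, 0) = 0, max(0.8, 0) = 0.8, max(20.4, 0) = 20.4
Node u (S = 56): continuation = 1/1.08·[0.5429·0.0000 + 0.4571·0.8000] = 0.3386; exercise value = 0.0000 ≤ continuation, so V_u = 0.3386
Node d (S = 28): continuation = 1/1.08·[0.5429·0.8000 + 0.4571·20.4000] = 9.0370; exercise value = 12.0000 > continuation, so V_d = 12.0000 (exercise)
Node 0 (S = 40): continuation = 1/1.08·[0.5429·0.3386 + 0.4571·12.0000] = 5.2496; exercise value = 0.0000 ≤ continuation, so V_0 = 5.2496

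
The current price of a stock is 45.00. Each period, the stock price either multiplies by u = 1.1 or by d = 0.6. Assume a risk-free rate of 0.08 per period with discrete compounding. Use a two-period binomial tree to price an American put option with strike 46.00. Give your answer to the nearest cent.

Risk-neutral probability p = (1 + 0.08 − 0.6)/(1.1 − 0.6) = 0.4800/0.5000 = 0.9600
Terminal stock prices: S_uu = 54.45, S_ud = 29.7, S_dd = 16.2
Terminal payoffs (K − S): max(-8.45, 0) = 0, max(16.3, 0) = 16.3, max(29.8, 0) = 29.8
Node u (S = 49.5): continuation = 1/1.08·[0.9600·0.0000 + 0.0400·16.3000] = 0.6037; exercise value = 0.0000 ≤ continuation, so V_u = 0.6037
Node d (S = 27): continuation = 1/1.08·[0.9600·16.3000 + 0.0400·29.8000] = 15.5926; exercise value = 19.0000 > continuation, so V_d = 19.0000 (exercise)
Node 0 (S = 45): continuation = 1/1.08·[0.9600·0.6037 + 0.0400·19.0000] = 1.2403; exercise value = 1.0000 ≤ continuation, so V_0 = 1.2403

1.24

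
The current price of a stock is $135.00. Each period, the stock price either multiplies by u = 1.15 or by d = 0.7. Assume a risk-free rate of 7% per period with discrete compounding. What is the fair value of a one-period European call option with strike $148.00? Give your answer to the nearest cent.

Risk-neutral probability p = (1 + 0.07 − 0.7)/(1.15 − 0.7) = 0.3700/0.4500 = 0.8222
Terminal stock prices: S_u = 155.2, S_d = 94.5
Terminal payoffs (S − K): max(7.25, 0) = 7.25, max(-53.5, 0) = 0
Node 0 (S = 135): V_0 = 1/1.07·[0.8222·7.2500 + 0.1778·0.0000] = 5.5711

$5.57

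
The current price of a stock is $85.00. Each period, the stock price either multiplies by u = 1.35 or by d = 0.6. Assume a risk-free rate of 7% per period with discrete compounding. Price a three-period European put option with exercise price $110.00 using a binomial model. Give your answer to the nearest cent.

Risk-neutral probability p = (1 + 0.07 − 0.6)/(1.35 − 0.6) = 0.4700/0.7500 = 0.6267
Terminal stock prices: S_uuu = 209.1, S_uud = 92.95, S_udd = 41.31, S_ddd = 18.36
Terminal payoffs (K − S): max(-99.13, 0) = 0, max(17.05, 0) = 17.05, max(68.69, 0) = 68.69, max(91.64, 0) = 91.64
Node uu (S = 154.9): V_uu = 1/1.07·[0.6267·0.0000 + 0.3733·17.0525] = 5.9498
Node ud (S = 68.85): V_ud = 1/1.07·[0.6267·17.0525 + 0.3733·68.6900] = 33.9537
Node dd (S = 30.6): V_dd = 1/1.07·[0.6267·68.6900 + 0.3733·91.6400] = 72.2037
Node u (S = 114.8): V_u = 1/1.07·[0.6267·5.9498 + 0.3733·33.9537] = 15.3314
Node d (S = 51): V_d = 1/1.07·[0.6267·33.9537 + 0.3733·72.2037] = 45.0783
Node 0 (S = 85): V_0 = 1/1.07·[0.6267·15.3314 + 0.3733·45.0783] = 24.7074

$24.71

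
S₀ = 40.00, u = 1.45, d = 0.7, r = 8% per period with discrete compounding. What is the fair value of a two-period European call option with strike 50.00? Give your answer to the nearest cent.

7.51

Risk-neutral probability p = (1 + 0.08 − 0.7)/(1.45 − 0.7) = 0.3800/0.7500 = 0.5067
Terminal stock prices: S_uu = 84.1, S_ud = 40.6, S_dd = 19.6
Terminal payoffs (S − K): max(34.1, 0) = 34.1, max(-9.4, 0) = 0, max(-30.4, 0) = 0
Node u (S = 58): V_u = 1/1.08·[0.5067·34.1000 + 0.4933·0.0000] = 15.9975
Node d (S = 28): V_d = 1/1.08·[0.5067·0.0000 + 0.4933·0.0000] = 0.0000
Node 0 (S = 40): V_0 = 1/1.08·[0.5067·15.9975 + 0.4933·0.0000] = 7.5050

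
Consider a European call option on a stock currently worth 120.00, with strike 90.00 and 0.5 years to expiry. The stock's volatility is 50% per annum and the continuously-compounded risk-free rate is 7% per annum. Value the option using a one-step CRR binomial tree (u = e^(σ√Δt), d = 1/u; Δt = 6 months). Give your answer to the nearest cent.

CRR parameters: u = e^(σ√Δt) = e^(0.5·√0.5) = 1.4241, d = 1/u = 0.7022
Per-period rate: rΔt = 0.07·0.5 = 0.035, so R = e^0.035 = 1.0356
Risk-neutral probability p = (e^0.035 − 0.7022)/(1.4241 − 0.7022) = 0.3334/0.7219 = 0.4619
Terminal stock prices: S_u = 170.9, S_d = 84.26
Terminal payoffs (S − K): max(80.89, 0) = 80.89, max(-5.737, 0) = 0
Node 0 (S = 120): V_0 = e^(−0.035)·[0.4619·80.8943 + 0.5381·0.0000] = 36.0768

36.08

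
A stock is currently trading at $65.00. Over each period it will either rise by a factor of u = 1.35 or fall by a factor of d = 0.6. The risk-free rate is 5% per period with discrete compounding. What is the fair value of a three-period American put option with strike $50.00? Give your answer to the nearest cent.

Risk-neutral probability p = (1 + 0.05 − 0.6)/(1.35 − 0.6) = 0.4500/0.7500 = 0.6000
Terminal stock prices: S_uuu = 159.9, S_uud = 71.08, S_udd = 31.59, S_ddd = 14.04
Terminal payoffs (K − S): max(-109.9, 0) = 0, max(-21.08, 0) = 0, max(18.41, 0) = 18.41, max(35.96, 0) = 35.96
Node uu (S = 118.5): continuation = 1/1.05·[0.6000·0.0000 + 0.4000·0.0000] = 0.0000; exercise value = 0.0000 ≤ continuation, so V_uu = 0.0000
Node ud (S = 52.65): continuation = 1/1.05·[0.6000·0.0000 + 0.4000·18.4100] = 7.0133; exercise value = 0.0000 ≤ continuation, so V_ud = 7.0133
Node dd (S = 23.4): continuation = 1/1.05·[0.6000·18.4100 + 0.4000·35.9600] = 24.2190; exercise value = 26.6000 > continuation, so V_dd = 26.6000 (exercise)
Node u (S = 87.75): continuation = 1/1.05·[0.6000·0.0000 + 0.4000·7.0133] = 2.6717; exercise value = 0.0000 ≤ continuation, so V_u = 2.6717
Node d (S = 39): continuation = 1/1.05·[0.6000·7.0133 + 0.4000·26.6000] = 14.1410; exercise value = 11.0000 ≤ continuation, so V_d = 14.1410
Node 0 (S = 65): continuation = 1/1.05·[0.6000·2.6717 + 0.4000·14.1410] = 6.9137; exercise value = 0.0000 ≤ continuation, so V_0 = 6.9137

$6.91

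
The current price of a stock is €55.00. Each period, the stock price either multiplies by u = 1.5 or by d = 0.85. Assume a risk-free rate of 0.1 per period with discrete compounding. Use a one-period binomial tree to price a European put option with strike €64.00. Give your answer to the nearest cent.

€9.65

Risk-neutral probability p = (1 + 0.1 − 0.85)/(1.5 − 0.85) = 0.2500/0.6500 = 0.3846
Terminal stock prices: S_u = 82.5, S_d = 46.75
Terminal payoffs (K − S): max(-18.5, 0) = 0, max(17.25, 0) = 17.25
Node 0 (S = 55): V_0 = 1/1.1·[0.3846·0.0000 + 0.6154·17.2500] = 9.6503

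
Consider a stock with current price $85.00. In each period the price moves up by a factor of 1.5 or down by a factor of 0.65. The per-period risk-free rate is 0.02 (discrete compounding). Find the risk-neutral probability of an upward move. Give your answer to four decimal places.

p = 0.4353

Risk-neutral probability p = (1 + 0.02 − 0.65)/(1.5 − 0.65) = 0.3700/0.8500 = 0.4353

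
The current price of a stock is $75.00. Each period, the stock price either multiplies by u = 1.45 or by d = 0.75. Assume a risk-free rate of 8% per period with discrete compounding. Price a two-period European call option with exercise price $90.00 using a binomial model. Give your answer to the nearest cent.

Risk-neutral probability p = (1 + 0.08 − 0.75)/(1.45 − 0.75) = 0.3300/0.7000 = 0.4714
Terminal stock prices: S_uu = 157.7, S_ud = 81.56, S_dd = 42.19
Terminal payoffs (S − K): max(67.69, 0) = 67.69, max(-8.438, 0) = 0, max(-47.81, 0) = 0
Node u (S = 108.8): V_u = 1/1.08·[0.4714·67.6875 + 0.5286·0.0000] = 29.5461
Node d (S = 56.25): V_d = 1/1.08·[0.4714·0.0000 + 0.5286·0.0000] = 0.0000
Node 0 (S = 75): V_0 = 1/1.08·[0.4714·29.5461 + 0.5286·0.0000] = 12.8971

$12.90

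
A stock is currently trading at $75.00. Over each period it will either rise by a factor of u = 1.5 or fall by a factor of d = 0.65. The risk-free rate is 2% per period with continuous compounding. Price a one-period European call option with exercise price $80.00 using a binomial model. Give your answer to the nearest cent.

$13.87

Risk-neutral probability p = (e^0.02 − 0.65)/(1.5 − 0.65) = 0.3702/0.8500 = 0.4355
Terminal stock prices: S_u = 112.5, S_d = 48.75
Terminal payoffs (S − K): max(32.5, 0) = 32.5, max(-31.25, 0) = 0
Node 0 (S = 75): V_0 = e^(−0.02)·[0.4355·32.5000 + 0.5645·0.0000] = 13.8745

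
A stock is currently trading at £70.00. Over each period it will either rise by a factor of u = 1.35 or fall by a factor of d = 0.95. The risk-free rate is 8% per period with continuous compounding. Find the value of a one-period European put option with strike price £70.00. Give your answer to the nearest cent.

£2.15

Risk-neutral probability p = (e^0.08 − 0.95)/(1.35 − 0.95) = 0.1333/0.4000 = 0.3332
Terminal stock prices: S_u = 94.5, S_d = 66.5
Terminal payoffs (K − S): max(-24.5, 0) = 0, max(3.5, 0) = 3.5
Node 0 (S = 70): V_0 = e^(−0.08)·[0.3332·0.0000 + 0.6668·3.5000] = 2.1543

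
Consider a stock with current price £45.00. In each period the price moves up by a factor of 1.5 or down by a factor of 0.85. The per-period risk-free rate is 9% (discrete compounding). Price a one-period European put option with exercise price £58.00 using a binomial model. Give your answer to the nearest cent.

£11.43

Risk-neutral probability p = (1 + 0.09 − 0.85)/(1.5 − 0.85) = 0.2400/0.6500 = 0.3692
Terminal stock prices: S_u = 67.5, S_d = 38.25
Terminal payoffs (K − S): max(-9.5, 0) = 0, max(19.75, 0) = 19.75
Node 0 (S = 45): V_0 = 1/1.09·[0.3692·0.0000 + 0.6308·19.7500] = 11.4291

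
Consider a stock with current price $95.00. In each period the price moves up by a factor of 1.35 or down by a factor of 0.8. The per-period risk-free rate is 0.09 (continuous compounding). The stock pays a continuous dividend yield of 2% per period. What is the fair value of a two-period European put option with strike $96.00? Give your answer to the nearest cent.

Per-period risk-free factor R = e^0.09 = 1.0942; dividend-adjusted growth = e^(0.09−0.02) = 1.0725.
Risk-neutral probability p = (1.0725 − 0.8)/(1.35 − 0.8) = 0.2725/0.5500 = 0.4955
Terminal stock prices: S_uu = 173.1, S_ud = 102.6, S_dd = 60.8
Terminal payoffs (K − S): max(-77.14, 0) = 0, max(-6.6, 0) = 0, max(35.2, 0) = 35.2
Node u (S = 128.2): V_u = e^(−0.09)·[0.4955·0.0000 + 0.5045·0.0000] = 0.0000
Node d (S = 76): V_d = e^(−0.09)·[0.4955·0.0000 + 0.5045·35.2000] = 16.2309
Node 0 (S = 95): V_0 = e^(−0.09)·[0.4955·0.0000 + 0.5045·16.2309] = 7.4842

$7.48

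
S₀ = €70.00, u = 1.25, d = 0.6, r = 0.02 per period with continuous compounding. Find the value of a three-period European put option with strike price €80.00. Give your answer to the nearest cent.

€19.77

Risk-neutral probability p = (e^0.02 − 0.6)/(1.25 − 0.6) = 0.4202/0.6500 = 0.6465
Terminal stock prices: S_uuu = 136.7, S_uud = 65.62, S_udd = 31.5, S_ddd = 15.12
Terminal payoffs (K − S): max(-56.72, 0) = 0, max(14.38, 0) = 14.38, max(48.5, 0) = 48.5, max(64.88, 0) = 64.88
Node uu (S = 109.4): V_uu = e^(−0.02)·[0.6465·0.0000 + 0.3535·14.3750] = 4.9815
Node ud (S = 52.5): V_ud = e^(−0.02)·[0.6465·14.3750 + 0.3535·48.5000] = 25.9159
Node dd (S = 25.2): V_dd = e^(−0.02)·[0.6465·48.5000 + 0.3535·64.8800] = 53.2159
Node u (S = 87.5): V_u = e^(−0.02)·[0.6465·4.9815 + 0.3535·25.9159] = 12.1373
Node d (S = 42): V_d = e^(−0.02)·[0.6465·25.9159 + 0.3535·53.2159] = 34.8632
Node 0 (S = 70): V_0 = e^(−0.02)·[0.6465·12.1373 + 0.3535·34.8632] = 19.7723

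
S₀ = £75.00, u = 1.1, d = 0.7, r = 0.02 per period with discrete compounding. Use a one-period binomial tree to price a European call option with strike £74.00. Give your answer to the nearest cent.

£6.67

Risk-neutral probability p = (1 + 0.02 − 0.7)/(1.1 − 0.7) = 0.3200/0.4000 = 0.8000
Terminal stock prices: S_u = 82.5, S_d = 52.5
Terminal payoffs (S − K): max(8.5, 0) = 8.5, max(-21.5, 0) = 0
Node 0 (S = 75): V_0 = 1/1.02·[0.8000·8.5000 + 0.2000·0.0000] = 6.6667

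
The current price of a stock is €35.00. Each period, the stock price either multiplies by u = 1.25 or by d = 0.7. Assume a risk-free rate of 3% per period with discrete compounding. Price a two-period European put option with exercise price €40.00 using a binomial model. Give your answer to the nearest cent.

Risk-neutral probability p = (1 + 0.03 − 0.7)/(1.25 − 0.7) = 0.3300/0.5500 = 0.6000
Terminal stock prices: S_uu = 54.69, S_ud = 30.62, S_dd = 17.15
Terminal payoffs (K − S): max(-14.69, 0) = 0, max(9.375, 0) = 9.375, max(22.85, 0) = 22.85
Node u (S = 43.75): V_u = 1/1.03·[0.6000·0.0000 + 0.4000·9.3750] = 3.6408
Node d (S = 24.5): V_d = 1/1.03·[0.6000·9.3750 + 0.4000·22.8500] = 14.3350
Node 0 (S = 35): V_0 = 1/1.03·[0.6000·3.6408 + 0.4000·14.3350] = 7.6878

€7.69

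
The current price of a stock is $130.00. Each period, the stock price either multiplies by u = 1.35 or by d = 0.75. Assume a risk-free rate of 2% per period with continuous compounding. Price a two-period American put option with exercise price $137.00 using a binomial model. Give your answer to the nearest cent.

$22.56

Risk-neutral probability p = (e^0.02 − 0.75)/(1.35 − 0.75) = 0.2702/0.6000 = 0.4503
Terminal stock prices: S_uu = 236.9, S_ud = 131.6, S_dd = 73.12
Terminal payoffs (K − S): max(-99.93, 0) = 0, max(5.375, 0) = 5.375, max(63.88, 0) = 63.88
Node u (S = 175.5): continuation = e^(−0.02)·[0.4503·0.0000 + 0.5497·5.3750] = 2.8959; exercise value = 0.0000 ≤ continuation, so V_u = 2.8959
Node d (S = 97.5): continuation = e^(−0.02)·[0.4503·5.3750 + 0.5497·63.8750] = 36.7872; exercise value = 39.5000 > continuation, so V_d = 39.5000 (exercise)
Node 0 (S = 130): continuation = e^(−0.02)·[0.4503·2.8959 + 0.5497·39.5000] = 22.5601; exercise value = 7.0000 ≤ continuation, so V_0 = 22.5601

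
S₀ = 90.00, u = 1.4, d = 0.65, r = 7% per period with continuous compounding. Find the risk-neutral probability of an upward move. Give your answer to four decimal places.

Risk-neutral probability p = (e^0.07 − 0.65)/(1.4 − 0.65) = 0.4225/0.7500 = 0.5633

p = 0.5633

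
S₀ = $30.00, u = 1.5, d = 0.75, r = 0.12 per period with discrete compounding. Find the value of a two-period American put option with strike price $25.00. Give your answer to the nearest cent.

Risk-neutral probability p = (1 + 0.12 − 0.75)/(1.5 − 0.75) = 0.3700/0.7500 = 0.4933
Terminal stock prices: S_uu = 67.5, S_ud = 33.75, S_dd = 16.88
Terminal payoffs (K − S): max(-42.5, 0) = 0, max(-8.75, 0) = 0, max(8.125, 0) = 8.125
Node u (S = 45): continuation = 1/1.12·[0.4933·0.0000 + 0.5067·0.0000] = 0.0000; exercise value = 0.0000 ≤ continuation, so V_u = 0.0000
Node d (S = 22.5): continuation = 1/1.12·[0.4933·0.0000 + 0.5067·8.1250] = 3.6756; exercise value = 2.5000 ≤ continuation, so V_d = 3.6756
Node 0 (S = 30): continuation = 1/1.12·[0.4933·0.0000 + 0.5067·3.6756] = 1.6628; exercise value = 0.0000 ≤ continuation, so V_0 = 1.6628

$1.66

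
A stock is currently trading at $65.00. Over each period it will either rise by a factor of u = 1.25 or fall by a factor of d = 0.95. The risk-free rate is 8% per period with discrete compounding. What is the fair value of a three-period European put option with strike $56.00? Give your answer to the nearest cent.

Risk-neutral probability p = (1 + 0.08 − 0.95)/(1.25 − 0.95) = 0.1300/0.3000 = 0.4333
Terminal stock prices: S_uuu = 127, S_uud = 96.48, S_udd = 73.33, S_ddd = 55.73
Terminal payoffs (K − S): max(-70.95, 0) = 0, max(-40.48, 0) = 0, max(-17.33, 0) = 0, max(0.2706, 0) = 0.2706
Node uu (S = 101.6): V_uu = 1/1.08·[0.4333·0.0000 + 0.5667·0.0000] = 0.0000
Node ud (S = 77.19): V_ud = 1/1.08·[0.4333·0.0000 + 0.5667·0.0000] = 0.0000
Node dd (S = 58.66): V_dd = 1/1.08·[0.4333·0.0000 + 0.5667·0.2706] = 0.1420
Node u (S = 81.25): V_u = 1/1.08·[0.4333·0.0000 + 0.5667·0.0000] = 0.0000
Node d (S = 61.75): V_d = 1/1.08·[0.4333·0.0000 + 0.5667·0.1420] = 0.0745
Node 0 (S = 65): V_0 = 1/1.08·[0.4333·0.0000 + 0.5667·0.0745] = 0.0391

$0.04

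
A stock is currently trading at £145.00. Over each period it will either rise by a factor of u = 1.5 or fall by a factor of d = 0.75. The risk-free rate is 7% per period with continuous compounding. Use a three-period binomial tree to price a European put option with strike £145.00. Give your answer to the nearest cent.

Risk-neutral probability p = (e^0.07 − 0.75)/(1.5 − 0.75) = 0.3225/0.7500 = 0.4300
Terminal stock prices: S_uuu = 489.4, S_uud = 244.7, S_udd = 122.3, S_ddd = 61.17
Terminal payoffs (K − S): max(-344.4, 0) = 0, max(-99.69, 0) = 0, max(22.66, 0) = 22.66, max(83.83, 0) = 83.83
Node uu (S = 326.2): V_uu = e^(−0.07)·[0.4300·0.0000 + 0.5700·0.0000] = 0.0000
Node ud (S = 163.1): V_ud = e^(−0.07)·[0.4300·0.0000 + 0.5700·22.6562] = 12.0408
Node dd (S = 81.56): V_dd = e^(−0.07)·[0.4300·22.6562 + 0.5700·83.8281] = 53.6346
Node u (S = 217.5): V_u = e^(−0.07)·[0.4300·0.0000 + 0.5700·12.0408] = 6.3991
Node d (S = 108.8): V_d = e^(−0.07)·[0.4300·12.0408 + 0.5700·53.6346] = 33.3320
Node 0 (S = 145): V_0 = e^(−0.07)·[0.4300·6.3991 + 0.5700·33.3320] = 20.2801

£20.28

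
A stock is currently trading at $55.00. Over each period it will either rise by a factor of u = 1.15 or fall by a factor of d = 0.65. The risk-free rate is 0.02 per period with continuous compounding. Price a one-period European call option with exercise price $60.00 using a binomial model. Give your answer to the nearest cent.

$2.36

Risk-neutral probability p = (e^0.02 − 0.65)/(1.15 − 0.65) = 0.3702/0.5000 = 0.7404
Terminal stock prices: S_u = 63.25, S_d = 35.75
Terminal payoffs (S − K): max(3.25, 0) = 3.25, max(-24.25, 0) = 0
Node 0 (S = 55): V_0 = e^(−0.02)·[0.7404·3.2500 + 0.2596·0.0000] = 2.3587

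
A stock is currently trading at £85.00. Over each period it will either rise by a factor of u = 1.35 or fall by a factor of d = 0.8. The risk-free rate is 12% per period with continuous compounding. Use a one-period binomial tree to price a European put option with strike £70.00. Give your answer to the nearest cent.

Risk-neutral probability p = (e^0.12 − 0.8)/(1.35 − 0.8) = 0.3275/0.5500 = 0.5954
Terminal stock prices: S_u = 114.8, S_d = 68
Terminal payoffs (K − S): max(-44.75, 0) = 0, max(2, 0) = 2
Node 0 (S = 85): V_0 = e^(−0.12)·[0.5954·0.0000 + 0.4046·2.0000] = 0.7176

£0.72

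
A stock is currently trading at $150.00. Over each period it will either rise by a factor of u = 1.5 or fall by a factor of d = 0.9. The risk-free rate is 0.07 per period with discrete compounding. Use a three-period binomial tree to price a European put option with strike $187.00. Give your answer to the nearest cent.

$25.02

Risk-neutral probability p = (1 + 0.07 − 0.9)/(1.5 − 0.9) = 0.1700/0.6000 = 0.2833
Terminal stock prices: S_uuu = 506.2, S_uud = 303.8, S_udd = 182.2, S_ddd = 109.4
Terminal payoffs (K − S): max(-319.2, 0) = 0, max(-116.8, 0) = 0, max(4.75, 0) = 4.75, max(77.65, 0) = 77.65
Node uu (S = 337.5): V_uu = 1/1.07·[0.2833·0.0000 + 0.7167·0.0000] = 0.0000
Node ud (S = 202.5): V_ud = 1/1.07·[0.2833·0.0000 + 0.7167·4.7500] = 3.1815
Node dd (S = 121.5): V_dd = 1/1.07·[0.2833·4.7500 + 0.7167·77.6500] = 53.2664
Node u (S = 225): V_u = 1/1.07·[0.2833·0.0000 + 0.7167·3.1815] = 2.1309
Node d (S = 135): V_d = 1/1.07·[0.2833·3.1815 + 0.7167·53.2664] = 36.5193
Node 0 (S = 150): V_0 = 1/1.07·[0.2833·2.1309 + 0.7167·36.5193] = 25.0242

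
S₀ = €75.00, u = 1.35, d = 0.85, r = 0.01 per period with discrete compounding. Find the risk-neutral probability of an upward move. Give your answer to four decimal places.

Risk-neutral probability p = (1 + 0.01 − 0.85)/(1.35 − 0.85) = 0.1600/0.5000 = 0.3200

p = 0.3200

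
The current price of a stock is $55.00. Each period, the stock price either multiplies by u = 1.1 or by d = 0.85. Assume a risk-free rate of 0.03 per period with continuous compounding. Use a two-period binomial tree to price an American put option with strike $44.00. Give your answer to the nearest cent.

$0.31

Risk-neutral probability p = (e^0.03 − 0.85)/(1.1 − 0.85) = 0.1805/0.2500 = 0.7218
Terminal stock prices: S_uu = 66.55, S_ud = 51.43, S_dd = 39.74
Terminal payoffs (K − S): max(-22.55, 0) = 0, max(-7.425, 0) = 0, max(4.263, 0) = 4.263
Node u (S = 60.5): continuation = e^(−0.03)·[0.7218·0.0000 + 0.2782·0.0000] = 0.0000; exercise value = 0.0000 ≤ continuation, so V_u = 0.0000
Node d (S = 46.75): continuation = e^(−0.03)·[0.7218·0.0000 + 0.2782·4.2625] = 1.1507; exercise value = 0.0000 ≤ continuation, so V_d = 1.1507
Node 0 (S = 55): continuation = e^(−0.03)·[0.7218·0.0000 + 0.2782·1.1507] = 0.3106; exercise value = 0.0000 ≤ continuation, so V_0 = 0.3106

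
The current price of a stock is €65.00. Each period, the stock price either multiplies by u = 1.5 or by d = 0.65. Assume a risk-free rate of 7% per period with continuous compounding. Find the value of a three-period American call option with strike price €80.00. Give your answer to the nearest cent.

€18.43

Risk-neutral probability p = (e^0.07 − 0.65)/(1.5 − 0.65) = 0.4225/0.8500 = 0.4971
Terminal stock prices: S_uuu = 219.4, S_uud = 95.06, S_udd = 41.19, S_ddd = 17.85
Terminal payoffs (S − K): max(139.4, 0) = 139.4, max(15.06, 0) = 15.06, max(-38.81, 0) = 0, max(-62.15, 0) = 0
Node uu (S = 146.2): continuation = e^(−0.07)·[0.4971·139.3750 + 0.5029·15.0625] = 71.6585; exercise value = 66.2500 ≤ continuation, so V_uu = 71.6585
Node ud (S = 63.38): continuation = e^(−0.07)·[0.4971·15.0625 + 0.5029·0.0000] = 6.9809; exercise value = 0.0000 ≤ continuation, so V_ud = 6.9809
Node dd (S = 27.46): continuation = e^(−0.07)·[0.4971·0.0000 + 0.5029·0.0000] = 0.0000; exercise value = 0.0000 ≤ continuation, so V_dd = 0.0000
Node u (S = 97.5): continuation = e^(−0.07)·[0.4971·71.6585 + 0.5029·6.9809] = 36.4847; exercise value = 17.5000 ≤ continuation, so V_u = 36.4847
Node d (S = 42.25): continuation = e^(−0.07)·[0.4971·6.9809 + 0.5029·0.0000] = 3.2354; exercise value = 0.0000 ≤ continuation, so V_d = 3.2354
Node 0 (S = 65): continuation = e^(−0.07)·[0.4971·36.4847 + 0.5029·3.2354] = 18.4265; exercise value = 0.0000 ≤ continuation, so V_0 = 18.4265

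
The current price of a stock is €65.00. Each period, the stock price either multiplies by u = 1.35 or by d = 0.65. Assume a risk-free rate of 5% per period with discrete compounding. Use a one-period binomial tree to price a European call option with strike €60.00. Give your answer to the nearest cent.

€15.10

Risk-neutral probability p = (1 + 0.05 − 0.65)/(1.35 − 0.65) = 0.4000/0.7000 = 0.5714
Terminal stock prices: S_u = 87.75, S_d = 42.25
Terminal payoffs (S − K): max(27.75, 0) = 27.75, max(-17.75, 0) = 0
Node 0 (S = 65): V_0 = 1/1.05·[0.5714·27.7500 + 0.4286·0.0000] = 15.1020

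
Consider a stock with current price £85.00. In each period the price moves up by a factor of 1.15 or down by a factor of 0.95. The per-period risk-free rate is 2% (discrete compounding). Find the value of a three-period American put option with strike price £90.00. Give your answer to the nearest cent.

£6.14

Risk-neutral probability p = (1 + 0.02 − 0.95)/(1.15 − 0.95) = 0.0700/0.2000 = 0.3500
Terminal stock prices: S_uuu = 129.3, S_uud = 106.8, S_udd = 88.22, S_ddd = 72.88
Terminal payoffs (K − S): max(-39.27, 0) = 0, max(-16.79, 0) = 0, max(1.781, 0) = 1.781, max(17.12, 0) = 17.12
Node uu (S = 112.4): continuation = 1/1.02·[0.3500·0.0000 + 0.6500·0.0000] = 0.0000; exercise value = 0.0000 ≤ continuation, so V_uu = 0.0000
Node ud (S = 92.86): continuation = 1/1.02·[0.3500·0.0000 + 0.6500·1.7806] = 1.1347; exercise value = 0.0000 ≤ continuation, so V_ud = 1.1347
Node dd (S = 76.71): continuation = 1/1.02·[0.3500·1.7806 + 0.6500·17.1231] = 11.5228; exercise value = 13.2875 > continuation, so V_dd = 13.2875 (exercise)
Node u (S = 97.75): continuation = 1/1.02·[0.3500·0.0000 + 0.6500·1.1347] = 0.7231; exercise value = 0.0000 ≤ continuation, so V_u = 0.7231
Node d (S = 80.75): continuation = 1/1.02·[0.3500·1.1347 + 0.6500·13.2875] = 8.8569; exercise value = 9.2500 > continuation, so V_d = 9.2500 (exercise)
Node 0 (S = 85): continuation = 1/1.02·[0.3500·0.7231 + 0.6500·9.2500] = 6.1427; exercise value = 5.0000 ≤ continuation, so V_0 = 6.1427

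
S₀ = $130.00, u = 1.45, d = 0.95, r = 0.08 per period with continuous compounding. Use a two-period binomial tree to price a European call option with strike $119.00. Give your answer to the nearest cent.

$29.36

Risk-neutral probability p = (e^0.08 − 0.95)/(1.45 − 0.95) = 0.1333/0.5000 = 0.2666
Terminal stock prices: S_uu = 273.3, S_ud = 179.1, S_dd = 117.3
Terminal payoffs (S − K): max(154.3, 0) = 154.3, max(60.07, 0) = 60.07, max(-1.675, 0) = 0
Node u (S = 188.5): V_u = e^(−0.08)·[0.2666·154.3250 + 0.7334·60.0750] = 78.6492
Node d (S = 123.5): V_d = e^(−0.08)·[0.2666·60.0750 + 0.7334·0.0000] = 14.7832
Node 0 (S = 130): V_0 = e^(−0.08)·[0.2666·78.6492 + 0.7334·14.7832] = 29.3627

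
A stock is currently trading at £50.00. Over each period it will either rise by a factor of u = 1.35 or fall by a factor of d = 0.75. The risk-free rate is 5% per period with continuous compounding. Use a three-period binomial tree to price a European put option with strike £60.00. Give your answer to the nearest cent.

Risk-neutral probability p = (e^0.05 − 0.75)/(1.35 − 0.75) = 0.3013/0.6000 = 0.5021
Terminal stock prices: S_uuu = 123, S_uud = 68.34, S_udd = 37.97, S_ddd = 21.09
Terminal payoffs (K − S): max(-63.02, 0) = 0, max(-8.344, 0) = 0, max(22.03, 0) = 22.03, max(38.91, 0) = 38.91
Node uu (S = 91.13): V_uu = e^(−0.05)·[0.5021·0.0000 + 0.4979·0.0000] = 0.0000
Node ud (S = 50.62): V_ud = e^(−0.05)·[0.5021·0.0000 + 0.4979·22.0312] = 10.4340
Node dd (S = 28.12): V_dd = e^(−0.05)·[0.5021·22.0312 + 0.4979·38.9062] = 28.9488
Node u (S = 67.5): V_u = e^(−0.05)·[0.5021·0.0000 + 0.4979·10.4340] = 4.9415
Node d (S = 37.5): V_d = e^(−0.05)·[0.5021·10.4340 + 0.4979·28.9488] = 18.6937
Node 0 (S = 50): V_0 = e^(−0.05)·[0.5021·4.9415 + 0.4979·18.6937] = 11.2136

£11.21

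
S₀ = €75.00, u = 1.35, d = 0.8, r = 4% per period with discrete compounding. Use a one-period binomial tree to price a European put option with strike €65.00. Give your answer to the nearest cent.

Risk-neutral probability p = (1 + 0.04 − 0.8)/(1.35 − 0.8) = 0.2400/0.5500 = 0.4364
Terminal stock prices: S_u = 101.2, S_d = 60
Terminal payoffs (K − S): max(-36.25, 0) = 0, max(5, 0) = 5
Node 0 (S = 75): V_0 = 1/1.04·[0.4364·0.0000 + 0.5636·5.0000] = 2.7098

€2.71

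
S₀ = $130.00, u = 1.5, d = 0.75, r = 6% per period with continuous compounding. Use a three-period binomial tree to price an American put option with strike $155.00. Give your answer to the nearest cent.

$37.01

Risk-neutral probability p = (e^0.06 − 0.75)/(1.5 − 0.75) = 0.3118/0.7500 = 0.4158
Terminal stock prices: S_uuu = 438.8, S_uud = 219.4, S_udd = 109.7, S_ddd = 54.84
Terminal payoffs (K − S): max(-283.8, 0) = 0, max(-64.38, 0) = 0, max(45.31, 0) = 45.31, max(100.2, 0) = 100.2
Node uu (S = 292.5): continuation = e^(−0.06)·[0.4158·0.0000 + 0.5842·0.0000] = 0.0000; exercise value = 0.0000 ≤ continuation, so V_uu = 0.0000
Node ud (S = 146.2): continuation = e^(−0.06)·[0.4158·0.0000 + 0.5842·45.3125] = 24.9307; exercise value = 8.7500 ≤ continuation, so V_ud = 24.9307
Node dd (S = 73.12): continuation = e^(−0.06)·[0.4158·45.3125 + 0.5842·100.1562] = 72.8485; exercise value = 81.8750 > continuation, so V_dd = 81.8750 (exercise)
Node u (S = 195): continuation = e^(−0.06)·[0.4158·0.0000 + 0.5842·24.9307] = 13.7168; exercise value = 0.0000 ≤ continuation, so V_u = 13.7168
Node d (S = 97.5): continuation = e^(−0.06)·[0.4158·24.9307 + 0.5842·81.8750] = 54.8094; exercise value = 57.5000 > continuation, so V_d = 57.5000 (exercise)
Node 0 (S = 130): continuation = e^(−0.06)·[0.4158·13.7168 + 0.5842·57.5000] = 37.0073; exercise value = 25.0000 ≤ continuation, so V_0 = 37.0073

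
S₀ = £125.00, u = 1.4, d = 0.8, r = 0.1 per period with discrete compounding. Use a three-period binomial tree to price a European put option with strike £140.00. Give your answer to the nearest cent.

Risk-neutral probability p = (1 + 0.1 − 0.8)/(1.4 − 0.8) = 0.3000/0.6000 = 0.5000
Terminal stock prices: S_uuu = 343, S_uud = 196, S_udd = 112, S_ddd = 64
Terminal payoffs (K − S): max(-203, 0) = 0, max(-56, 0) = 0, max(28, 0) = 28, max(76, 0) = 76
Node uu (S = 245): V_uu = 1/1.1·[0.5000·0.0000 + 0.5000·0.0000] = 0.0000
Node ud (S = 140): V_ud = 1/1.1·[0.5000·0.0000 + 0.5000·28.0000] = 12.7273
Node dd (S = 80): V_dd = 1/1.1·[0.5000·28.0000 + 0.5000·76.0000] = 47.2727
Node u (S = 175): V_u = 1/1.1·[0.5000·0.0000 + 0.5000·12.7273] = 5.7851
Node d (S = 100): V_d = 1/1.1·[0.5000·12.7273 + 0.5000·47.2727] = 27.2727
Node 0 (S = 125): V_0 = 1/1.1·[0.5000·5.7851 + 0.5000·27.2727] = 15.0263

£15.03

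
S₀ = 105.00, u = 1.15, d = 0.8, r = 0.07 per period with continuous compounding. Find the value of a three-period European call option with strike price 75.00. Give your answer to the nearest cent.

44.39

Risk-neutral probability p = (e^0.07 − 0.8)/(1.15 − 0.8) = 0.2725/0.3500 = 0.7786
Terminal stock prices: S_uuu = 159.7, S_uud = 111.1, S_udd = 77.28, S_ddd = 53.76
Terminal payoffs (S − K): max(84.69, 0) = 84.69, max(36.09, 0) = 36.09, max(2.28, 0) = 2.28, max(-21.24, 0) = 0
Node uu (S = 138.9): V_uu = e^(−0.07)·[0.7786·84.6919 + 0.2214·36.0900] = 68.9330
Node ud (S = 96.6): V_ud = e^(−0.07)·[0.7786·36.0900 + 0.2214·2.2800] = 26.6705
Node dd (S = 67.2): V_dd = e^(−0.07)·[0.7786·2.2800 + 0.2214·0.0000] = 1.6552
Node u (S = 120.7): V_u = e^(−0.07)·[0.7786·68.9330 + 0.2214·26.6705] = 55.5481
Node d (S = 84): V_d = e^(−0.07)·[0.7786·26.6705 + 0.2214·1.6552] = 19.7033
Node 0 (S = 105): V_0 = e^(−0.07)·[0.7786·55.5481 + 0.2214·19.7033] = 44.3930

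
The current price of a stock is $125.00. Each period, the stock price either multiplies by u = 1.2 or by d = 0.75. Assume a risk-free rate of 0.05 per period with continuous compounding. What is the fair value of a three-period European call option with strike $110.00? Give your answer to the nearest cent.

Risk-neutral probability p = (e^0.05 − 0.75)/(1.2 − 0.75) = 0.3013/0.4500 = 0.6695
Terminal stock prices: S_uuu = 216, S_uud = 135, S_udd = 84.38, S_ddd = 52.73
Terminal payoffs (S − K): max(106, 0) = 106, max(25, 0) = 25, max(-25.62, 0) = 0, max(-57.27, 0) = 0
Node uu (S = 180): V_uu = e^(−0.05)·[0.6695·106.0000 + 0.3305·25.0000] = 75.3648
Node ud (S = 112.5): V_ud = e^(−0.05)·[0.6695·25.0000 + 0.3305·0.0000] = 15.9210
Node dd (S = 70.31): V_dd = e^(−0.05)·[0.6695·0.0000 + 0.3305·0.0000] = 0.0000
Node u (S = 150): V_u = e^(−0.05)·[0.6695·75.3648 + 0.3305·15.9210] = 53.0007
Node d (S = 93.75): V_d = e^(−0.05)·[0.6695·15.9210 + 0.3305·0.0000] = 10.1391
Node 0 (S = 125): V_0 = e^(−0.05)·[0.6695·53.0007 + 0.3305·10.1391] = 36.9406

$36.94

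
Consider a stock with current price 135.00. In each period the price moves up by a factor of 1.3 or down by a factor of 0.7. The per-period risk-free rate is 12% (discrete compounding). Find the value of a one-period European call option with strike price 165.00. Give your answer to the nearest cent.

6.56

Risk-neutral probability p = (1 + 0.12 − 0.7)/(1.3 − 0.7) = 0.4200/0.6000 = 0.7000
Terminal stock prices: S_u = 175.5, S_d = 94.5
Terminal payoffs (S − K): max(10.5, 0) = 10.5, max(-70.5, 0) = 0
Node 0 (S = 135): V_0 = 1/1.12·[0.7000·10.5000 + 0.3000·0.0000] = 6.5625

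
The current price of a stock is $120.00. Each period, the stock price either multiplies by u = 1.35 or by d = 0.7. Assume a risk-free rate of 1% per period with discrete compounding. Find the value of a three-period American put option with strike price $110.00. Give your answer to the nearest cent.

$21.49

Risk-neutral probability p = (1 + 0.01 − 0.7)/(1.35 − 0.7) = 0.3100/0.6500 = 0.4769
Terminal stock prices: S_uuu = 295.2, S_uud = 153.1, S_udd = 79.38, S_ddd = 41.16
Terminal payoffs (K − S): max(-185.2, 0) = 0, max(-43.09, 0) = 0, max(30.62, 0) = 30.62, max(68.84, 0) = 68.84
Node uu (S = 218.7): continuation = 1/1.01·[0.4769·0.0000 + 0.5231·0.0000] = 0.0000; exercise value = 0.0000 ≤ continuation, so V_uu = 0.0000
Node ud (S = 113.4): continuation = 1/1.01·[0.4769·0.0000 + 0.5231·30.6200] = 15.8580; exercise value = 0.0000 ≤ continuation, so V_ud = 15.8580
Node dd (S = 58.8): continuation = 1/1.01·[0.4769·30.6200 + 0.5231·68.8400] = 50.1109; exercise value = 51.2000 > continuation, so V_dd = 51.2000 (exercise)
Node u (S = 162): continuation = 1/1.01·[0.4769·0.0000 + 0.5231·15.8580] = 8.2128; exercise value = 0.0000 ≤ continuation, so V_u = 8.2128
Node d (S = 84): continuation = 1/1.01·[0.4769·15.8580 + 0.5231·51.2000] = 34.0046; exercise value = 26.0000 ≤ continuation, so V_d = 34.0046
Node 0 (S = 120): continuation = 1/1.01·[0.4769·8.2128 + 0.5231·34.0046] = 21.4890; exercise value = 0.0000 ≤ continuation, so V_0 = 21.4890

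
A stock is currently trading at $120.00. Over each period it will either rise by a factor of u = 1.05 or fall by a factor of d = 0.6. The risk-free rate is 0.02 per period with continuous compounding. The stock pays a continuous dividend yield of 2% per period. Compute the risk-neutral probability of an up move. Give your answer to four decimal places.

p = 0.8889

Per-period risk-free factor R = e^0.02 = 1.0202; dividend-adjusted growth = e^(0.02−0.02) = 1.0000.
Risk-neutral probability p = (1.0000 − 0.6)/(1.05 − 0.6) = 0.4000/0.4500 = 0.8889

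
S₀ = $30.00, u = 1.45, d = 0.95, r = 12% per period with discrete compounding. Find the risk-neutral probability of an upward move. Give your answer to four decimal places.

Risk-neutral probability p = (1 + 0.12 − 0.95)/(1.45 − 0.95) = 0.1700/0.5000 = 0.3400

p = 0.3400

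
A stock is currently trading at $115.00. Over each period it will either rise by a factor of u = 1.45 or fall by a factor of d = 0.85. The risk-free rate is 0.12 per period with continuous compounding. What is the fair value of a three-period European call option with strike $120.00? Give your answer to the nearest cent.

$36.63

Risk-neutral probability p = (e^0.12 − 0.85)/(1.45 − 0.85) = 0.2775/0.6000 = 0.4625
Terminal stock prices: S_uuu = 350.6, S_uud = 205.5, S_udd = 120.5, S_ddd = 70.62
Terminal payoffs (S − K): max(230.6, 0) = 230.6, max(85.52, 0) = 85.52, max(0.4769, 0) = 0.4769, max(-49.38, 0) = 0
Node uu (S = 241.8): V_uu = e^(−0.12)·[0.4625·230.5919 + 0.5375·85.5194] = 135.3570
Node ud (S = 141.7): V_ud = e^(−0.12)·[0.4625·85.5194 + 0.5375·0.4769] = 35.3070
Node dd (S = 83.09): V_dd = e^(−0.12)·[0.4625·0.4769 + 0.5375·0.0000] = 0.1956
Node u (S = 166.8): V_u = e^(−0.12)·[0.4625·135.3570 + 0.5375·35.3070] = 72.3547
Node d (S = 97.75): V_d = e^(−0.12)·[0.4625·35.3070 + 0.5375·0.1956] = 14.5761
Node 0 (S = 115): V_0 = e^(−0.12)·[0.4625·72.3547 + 0.5375·14.5761] = 36.6284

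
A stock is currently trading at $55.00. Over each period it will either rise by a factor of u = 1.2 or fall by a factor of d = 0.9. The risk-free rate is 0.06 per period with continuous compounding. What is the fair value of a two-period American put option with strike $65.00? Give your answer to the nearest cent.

Risk-neutral probability p = (e^0.06 − 0.9)/(1.2 − 0.9) = 0.1618/0.3000 = 0.5395
Terminal stock prices: S_uu = 79.2, S_ud = 59.4, S_dd = 44.55
Terminal payoffs (K − S): max(-14.2, 0) = 0, max(5.6, 0) = 5.6, max(20.45, 0) = 20.45
Node u (S = 66): continuation = e^(−0.06)·[0.5395·0.0000 + 0.4605·5.6000] = 2.4289; exercise value = 0.0000 ≤ continuation, so V_u = 2.4289
Node d (S = 49.5): continuation = e^(−0.06)·[0.5395·5.6000 + 0.4605·20.4500] = 11.7147; exercise value = 15.5000 > continuation, so V_d = 15.5000 (exercise)
Node 0 (S = 55): continuation = e^(−0.06)·[0.5395·2.4289 + 0.4605·15.5000] = 7.9567; exercise value = 10.0000 > continuation, so V_0 = 10.0000 (exercise)

$10.00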